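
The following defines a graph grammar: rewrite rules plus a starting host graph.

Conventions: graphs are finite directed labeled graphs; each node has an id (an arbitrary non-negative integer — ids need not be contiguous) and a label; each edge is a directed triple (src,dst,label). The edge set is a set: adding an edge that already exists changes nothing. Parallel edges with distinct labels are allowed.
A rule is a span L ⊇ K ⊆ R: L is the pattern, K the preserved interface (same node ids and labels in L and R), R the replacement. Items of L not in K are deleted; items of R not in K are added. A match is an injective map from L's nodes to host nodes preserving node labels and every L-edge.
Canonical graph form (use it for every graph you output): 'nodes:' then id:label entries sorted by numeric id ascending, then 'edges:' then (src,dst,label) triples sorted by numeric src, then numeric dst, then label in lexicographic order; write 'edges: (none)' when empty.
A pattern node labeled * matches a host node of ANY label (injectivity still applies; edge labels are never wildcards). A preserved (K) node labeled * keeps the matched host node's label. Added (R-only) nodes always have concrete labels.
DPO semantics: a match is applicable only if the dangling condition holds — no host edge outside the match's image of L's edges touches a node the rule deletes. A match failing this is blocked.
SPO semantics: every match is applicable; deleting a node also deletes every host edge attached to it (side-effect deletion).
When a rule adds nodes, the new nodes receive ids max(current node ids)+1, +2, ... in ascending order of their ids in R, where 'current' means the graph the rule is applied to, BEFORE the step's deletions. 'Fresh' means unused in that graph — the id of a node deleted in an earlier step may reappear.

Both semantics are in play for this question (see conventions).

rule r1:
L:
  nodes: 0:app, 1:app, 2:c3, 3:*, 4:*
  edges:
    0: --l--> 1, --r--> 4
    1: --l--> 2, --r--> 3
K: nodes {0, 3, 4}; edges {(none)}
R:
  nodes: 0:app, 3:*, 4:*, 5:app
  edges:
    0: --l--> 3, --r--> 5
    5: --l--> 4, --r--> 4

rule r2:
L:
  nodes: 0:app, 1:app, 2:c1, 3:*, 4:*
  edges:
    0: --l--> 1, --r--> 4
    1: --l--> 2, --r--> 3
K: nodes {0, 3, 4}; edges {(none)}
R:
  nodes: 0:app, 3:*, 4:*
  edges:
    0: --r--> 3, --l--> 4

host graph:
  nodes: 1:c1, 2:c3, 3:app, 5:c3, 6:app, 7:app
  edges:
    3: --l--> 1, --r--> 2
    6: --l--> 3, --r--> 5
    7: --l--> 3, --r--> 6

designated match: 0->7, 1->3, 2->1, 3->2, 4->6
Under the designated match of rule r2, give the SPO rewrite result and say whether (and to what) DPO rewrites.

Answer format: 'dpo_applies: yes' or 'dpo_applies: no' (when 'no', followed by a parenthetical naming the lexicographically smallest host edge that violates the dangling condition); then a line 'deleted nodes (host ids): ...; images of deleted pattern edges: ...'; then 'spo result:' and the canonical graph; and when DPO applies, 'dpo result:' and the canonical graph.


dpo_applies: no
(the rule deletes node 3, which keeps host edge (6,3,l) outside the match image — the dangling condition fails, DPO blocks; SPO proceeds and side-deletes such edges)
deleted nodes (host ids): 1, 3; images of deleted pattern edges: (3,1,l); (3,2,r); (7,3,l); (7,6,r)
spo result:
nodes: 2:c3, 5:c3, 6:app, 7:app
edges: (6,5,r); (7,2,r); (7,6,l)


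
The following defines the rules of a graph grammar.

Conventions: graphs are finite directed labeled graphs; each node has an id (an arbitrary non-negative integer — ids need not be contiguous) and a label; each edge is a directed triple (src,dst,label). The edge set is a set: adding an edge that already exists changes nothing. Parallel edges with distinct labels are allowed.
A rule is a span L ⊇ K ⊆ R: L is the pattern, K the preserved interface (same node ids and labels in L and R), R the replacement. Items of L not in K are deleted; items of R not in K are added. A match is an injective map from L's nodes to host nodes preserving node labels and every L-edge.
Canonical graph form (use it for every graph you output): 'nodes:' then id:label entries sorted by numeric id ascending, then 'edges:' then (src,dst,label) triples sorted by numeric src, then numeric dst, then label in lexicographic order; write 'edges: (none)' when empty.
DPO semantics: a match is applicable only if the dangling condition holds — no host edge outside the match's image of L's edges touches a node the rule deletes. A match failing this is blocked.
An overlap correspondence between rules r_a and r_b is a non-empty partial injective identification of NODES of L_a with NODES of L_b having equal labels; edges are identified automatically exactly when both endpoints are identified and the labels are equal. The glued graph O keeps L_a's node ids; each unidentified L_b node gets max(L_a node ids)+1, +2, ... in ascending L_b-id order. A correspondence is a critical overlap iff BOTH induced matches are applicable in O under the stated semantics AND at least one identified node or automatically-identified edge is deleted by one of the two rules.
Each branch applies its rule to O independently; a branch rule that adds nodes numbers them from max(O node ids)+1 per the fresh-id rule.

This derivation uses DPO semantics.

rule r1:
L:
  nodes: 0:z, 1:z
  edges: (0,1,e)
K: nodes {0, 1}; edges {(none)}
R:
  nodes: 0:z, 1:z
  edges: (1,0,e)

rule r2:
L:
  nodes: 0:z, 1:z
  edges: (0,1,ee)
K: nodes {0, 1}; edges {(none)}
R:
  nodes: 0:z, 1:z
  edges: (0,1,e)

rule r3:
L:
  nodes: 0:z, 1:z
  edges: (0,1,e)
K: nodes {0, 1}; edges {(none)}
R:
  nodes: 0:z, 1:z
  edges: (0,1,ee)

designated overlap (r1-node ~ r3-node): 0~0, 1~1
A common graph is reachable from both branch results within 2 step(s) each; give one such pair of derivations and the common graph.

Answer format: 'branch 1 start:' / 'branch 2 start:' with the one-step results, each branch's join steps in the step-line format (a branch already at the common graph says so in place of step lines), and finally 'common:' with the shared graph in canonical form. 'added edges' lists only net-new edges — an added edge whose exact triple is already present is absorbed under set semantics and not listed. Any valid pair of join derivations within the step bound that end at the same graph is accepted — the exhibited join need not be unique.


branch 1 start:
nodes: 0:z, 1:z
edges: (1,0,e)
branch 2 start:
nodes: 0:z, 1:z
edges: (0,1,ee)
branch 1 step 1: rule r1; match: 0->1, 1->0; deleted nodes (none); deleted edges (1,0,e); added nodes (none); added edges (0,1,e); result: nodes: 0:z, 1:z edges: (0,1,e)
branch 2 step 1: rule r2; match: 0->0, 1->1; deleted nodes (none); deleted edges (0,1,ee); added nodes (none); added edges (0,1,e); result: nodes: 0:z, 1:z edges: (0,1,e)
common:
nodes: 0:z, 1:z
edges: (0,1,e)


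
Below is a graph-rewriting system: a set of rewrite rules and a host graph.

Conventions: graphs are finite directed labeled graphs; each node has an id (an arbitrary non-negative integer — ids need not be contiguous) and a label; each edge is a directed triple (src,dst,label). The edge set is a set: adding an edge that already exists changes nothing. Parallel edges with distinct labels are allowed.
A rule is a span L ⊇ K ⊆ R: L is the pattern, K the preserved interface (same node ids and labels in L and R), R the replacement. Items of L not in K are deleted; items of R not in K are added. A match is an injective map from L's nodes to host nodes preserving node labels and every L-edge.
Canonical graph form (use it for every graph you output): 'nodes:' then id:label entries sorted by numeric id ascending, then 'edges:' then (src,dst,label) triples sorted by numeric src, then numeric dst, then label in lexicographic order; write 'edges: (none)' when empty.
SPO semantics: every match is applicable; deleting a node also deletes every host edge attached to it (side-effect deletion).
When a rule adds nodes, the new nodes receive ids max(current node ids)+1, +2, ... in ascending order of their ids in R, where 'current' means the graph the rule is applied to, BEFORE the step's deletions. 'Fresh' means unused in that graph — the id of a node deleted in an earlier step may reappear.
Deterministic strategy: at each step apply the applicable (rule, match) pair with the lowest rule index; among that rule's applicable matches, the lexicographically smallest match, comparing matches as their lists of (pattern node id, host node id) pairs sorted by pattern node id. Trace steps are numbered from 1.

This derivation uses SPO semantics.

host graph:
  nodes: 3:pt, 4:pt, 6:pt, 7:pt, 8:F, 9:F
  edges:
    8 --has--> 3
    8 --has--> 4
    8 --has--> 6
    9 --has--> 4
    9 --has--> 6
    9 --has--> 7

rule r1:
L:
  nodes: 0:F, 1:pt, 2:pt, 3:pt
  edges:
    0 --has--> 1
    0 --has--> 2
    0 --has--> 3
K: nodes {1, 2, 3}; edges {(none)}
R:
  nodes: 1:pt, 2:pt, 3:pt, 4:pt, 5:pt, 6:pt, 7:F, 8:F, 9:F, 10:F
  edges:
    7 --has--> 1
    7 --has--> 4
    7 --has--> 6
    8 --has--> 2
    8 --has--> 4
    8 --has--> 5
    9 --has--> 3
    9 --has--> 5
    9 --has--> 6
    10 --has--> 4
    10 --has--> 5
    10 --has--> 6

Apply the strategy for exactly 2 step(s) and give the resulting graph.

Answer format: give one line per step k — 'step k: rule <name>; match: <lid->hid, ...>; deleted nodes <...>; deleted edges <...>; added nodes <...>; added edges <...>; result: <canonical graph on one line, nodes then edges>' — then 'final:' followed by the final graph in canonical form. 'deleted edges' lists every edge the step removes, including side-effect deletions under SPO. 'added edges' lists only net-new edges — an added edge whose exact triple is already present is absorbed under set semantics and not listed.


step 1: rule r1; match: 0->8, 1->3, 2->4, 3->6; deleted nodes 8; deleted edges (8,3,has); (8,4,has); (8,6,has); added nodes 10, 11, 12, 13, 14, 15, 16; added edges (13,3,has); (13,10,has); (13,12,has); (14,4,has); (14,10,has); (14,11,has); (15,6,has); (15,11,has); (15,12,has); (16,10,has); (16,11,has); (16,12,has); result: nodes: 3:pt, 4:pt, 6:pt, 7:pt, 9:F, 10:pt, 11:pt, 12:pt, 13:F, 14:F, 15:F, 16:F edges: (9,4,has); (9,6,has); (9,7,has); (13,3,has); (13,10,has); (13,12,has); (14,4,has); (14,10,has); (14,11,has); (15,6,has); (15,11,has); (15,12,has); (16,10,has); (16,11,has); (16,12,has)
step 2: rule r1; match: 0->9, 1->4, 2->6, 3->7; deleted nodes 9; deleted edges (9,4,has); (9,6,has); (9,7,has); added nodes 17, 18, 19, 20, 21, 22, 23; added edges (20,4,has); (20,17,has); (20,19,has); (21,6,has); (21,17,has); (21,18,has); (22,7,has); (22,18,has); (22,19,has); (23,17,has); (23,18,has); (23,19,has); result: nodes: 3:pt, 4:pt, 6:pt, 7:pt, 10:pt, 11:pt, 12:pt, 13:F, 14:F, 15:F, 16:F, 17:pt, 18:pt, 19:pt, 20:F, 21:F, 22:F, 23:F edges: (13,3,has); (13,10,has); (13,12,has); (14,4,has); (14,10,has); (14,11,has); (15,6,has); (15,11,has); (15,12,has); (16,10,has); (16,11,has); (16,12,has); (20,4,has); (20,17,has); (20,19,has); (21,6,has); (21,17,has); (21,18,has); (22,7,has); (22,18,has); (22,19,has); (23,17,has); (23,18,has); (23,19,has)
final:
nodes: 3:pt, 4:pt, 6:pt, 7:pt, 10:pt, 11:pt, 12:pt, 13:F, 14:F, 15:F, 16:F, 17:pt, 18:pt, 19:pt, 20:F, 21:F, 22:F, 23:F
edges: (13,3,has); (13,10,has); (13,12,has); (14,4,has); (14,10,has); (14,11,has); (15,6,has); (15,11,has); (15,12,has); (16,10,has); (16,11,has); (16,12,has); (20,4,has); (20,17,has); (20,19,has); (21,6,has); (21,17,has); (21,18,has); (22,7,has); (22,18,has); (22,19,has); (23,17,has); (23,18,has); (23,19,has)


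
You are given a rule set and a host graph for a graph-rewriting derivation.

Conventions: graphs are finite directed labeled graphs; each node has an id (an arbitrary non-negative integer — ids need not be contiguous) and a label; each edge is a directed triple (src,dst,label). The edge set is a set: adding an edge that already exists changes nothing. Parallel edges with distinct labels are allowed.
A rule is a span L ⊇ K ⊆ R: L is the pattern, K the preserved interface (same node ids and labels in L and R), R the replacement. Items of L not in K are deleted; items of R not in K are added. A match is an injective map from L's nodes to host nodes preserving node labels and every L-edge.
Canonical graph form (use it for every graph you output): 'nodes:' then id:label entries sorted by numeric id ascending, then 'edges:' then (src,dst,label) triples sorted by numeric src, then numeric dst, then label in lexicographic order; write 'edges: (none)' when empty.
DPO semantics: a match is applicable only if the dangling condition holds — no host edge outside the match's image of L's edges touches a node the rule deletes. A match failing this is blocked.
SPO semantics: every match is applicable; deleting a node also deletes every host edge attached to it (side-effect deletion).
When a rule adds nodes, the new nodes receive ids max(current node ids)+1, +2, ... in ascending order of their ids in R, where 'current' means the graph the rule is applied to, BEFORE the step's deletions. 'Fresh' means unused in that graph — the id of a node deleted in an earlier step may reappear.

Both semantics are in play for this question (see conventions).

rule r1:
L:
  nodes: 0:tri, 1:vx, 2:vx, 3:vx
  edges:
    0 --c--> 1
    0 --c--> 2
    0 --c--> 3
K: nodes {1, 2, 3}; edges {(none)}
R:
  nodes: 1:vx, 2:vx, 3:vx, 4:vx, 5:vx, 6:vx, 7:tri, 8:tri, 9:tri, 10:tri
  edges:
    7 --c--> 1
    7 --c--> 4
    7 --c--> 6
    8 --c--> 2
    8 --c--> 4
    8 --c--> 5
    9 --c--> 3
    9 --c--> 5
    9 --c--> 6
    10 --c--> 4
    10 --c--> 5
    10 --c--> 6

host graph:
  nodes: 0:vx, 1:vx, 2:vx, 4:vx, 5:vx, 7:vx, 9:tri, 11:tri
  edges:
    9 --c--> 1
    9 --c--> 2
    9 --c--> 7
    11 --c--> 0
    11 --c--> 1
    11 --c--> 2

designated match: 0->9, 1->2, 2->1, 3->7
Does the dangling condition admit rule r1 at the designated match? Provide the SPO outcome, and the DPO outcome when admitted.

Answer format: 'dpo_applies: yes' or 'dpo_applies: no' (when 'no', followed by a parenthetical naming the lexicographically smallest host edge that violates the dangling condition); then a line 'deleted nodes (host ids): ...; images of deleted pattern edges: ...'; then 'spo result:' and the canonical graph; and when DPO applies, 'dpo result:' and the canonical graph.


dpo_applies: yes
deleted nodes (host ids): 9; images of deleted pattern edges: (9,1,c); (9,2,c); (9,7,c)
spo result:
nodes: 0:vx, 1:vx, 2:vx, 4:vx, 5:vx, 7:vx, 11:tri, 12:vx, 13:vx, 14:vx, 15:tri, 16:tri, 17:tri, 18:tri
edges: (11,0,c); (11,1,c); (11,2,c); (15,2,c); (15,12,c); (15,14,c); (16,1,c); (16,12,c); (16,13,c); (17,7,c); (17,13,c); (17,14,c); (18,12,c); (18,13,c); (18,14,c)
dpo result:
nodes: 0:vx, 1:vx, 2:vx, 4:vx, 5:vx, 7:vx, 11:tri, 12:vx, 13:vx, 14:vx, 15:tri, 16:tri, 17:tri, 18:tri
edges: (11,0,c); (11,1,c); (11,2,c); (15,2,c); (15,12,c); (15,14,c); (16,1,c); (16,12,c); (16,13,c); (17,7,c); (17,13,c); (17,14,c); (18,12,c); (18,13,c); (18,14,c)


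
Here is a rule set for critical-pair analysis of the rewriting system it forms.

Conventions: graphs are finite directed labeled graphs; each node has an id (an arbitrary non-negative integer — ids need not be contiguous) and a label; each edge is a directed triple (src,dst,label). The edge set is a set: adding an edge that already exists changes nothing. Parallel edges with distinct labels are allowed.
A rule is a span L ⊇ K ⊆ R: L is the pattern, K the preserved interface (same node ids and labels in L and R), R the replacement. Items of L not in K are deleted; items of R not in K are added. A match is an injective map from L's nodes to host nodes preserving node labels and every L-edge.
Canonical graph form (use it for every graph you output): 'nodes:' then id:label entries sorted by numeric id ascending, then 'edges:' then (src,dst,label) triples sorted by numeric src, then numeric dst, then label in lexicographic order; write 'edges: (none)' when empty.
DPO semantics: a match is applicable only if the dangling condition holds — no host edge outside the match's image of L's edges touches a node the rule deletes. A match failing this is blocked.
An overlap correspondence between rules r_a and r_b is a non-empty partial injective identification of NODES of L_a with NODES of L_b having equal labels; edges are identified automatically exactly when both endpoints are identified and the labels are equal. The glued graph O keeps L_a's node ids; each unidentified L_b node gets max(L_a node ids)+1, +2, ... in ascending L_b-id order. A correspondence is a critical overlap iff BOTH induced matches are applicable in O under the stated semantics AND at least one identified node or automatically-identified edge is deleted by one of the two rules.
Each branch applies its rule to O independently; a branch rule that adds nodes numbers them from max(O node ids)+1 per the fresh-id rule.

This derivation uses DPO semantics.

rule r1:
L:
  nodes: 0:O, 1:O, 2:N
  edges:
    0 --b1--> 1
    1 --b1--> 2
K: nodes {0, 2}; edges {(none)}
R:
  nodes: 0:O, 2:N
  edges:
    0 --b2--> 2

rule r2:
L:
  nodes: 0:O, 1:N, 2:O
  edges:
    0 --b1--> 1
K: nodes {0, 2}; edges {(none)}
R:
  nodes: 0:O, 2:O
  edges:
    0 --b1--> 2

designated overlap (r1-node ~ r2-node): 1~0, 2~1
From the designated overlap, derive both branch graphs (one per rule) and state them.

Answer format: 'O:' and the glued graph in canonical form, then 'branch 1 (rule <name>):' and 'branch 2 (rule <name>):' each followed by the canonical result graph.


O:
nodes: 0:O, 1:O, 2:N, 3:O
edges: (0,1,b1); (1,2,b1)
branch 1 (rule r1):
nodes: 0:O, 2:N, 3:O
edges: (0,2,b2)
branch 2 (rule r2):
nodes: 0:O, 1:O, 3:O
edges: (0,1,b1); (1,3,b1)


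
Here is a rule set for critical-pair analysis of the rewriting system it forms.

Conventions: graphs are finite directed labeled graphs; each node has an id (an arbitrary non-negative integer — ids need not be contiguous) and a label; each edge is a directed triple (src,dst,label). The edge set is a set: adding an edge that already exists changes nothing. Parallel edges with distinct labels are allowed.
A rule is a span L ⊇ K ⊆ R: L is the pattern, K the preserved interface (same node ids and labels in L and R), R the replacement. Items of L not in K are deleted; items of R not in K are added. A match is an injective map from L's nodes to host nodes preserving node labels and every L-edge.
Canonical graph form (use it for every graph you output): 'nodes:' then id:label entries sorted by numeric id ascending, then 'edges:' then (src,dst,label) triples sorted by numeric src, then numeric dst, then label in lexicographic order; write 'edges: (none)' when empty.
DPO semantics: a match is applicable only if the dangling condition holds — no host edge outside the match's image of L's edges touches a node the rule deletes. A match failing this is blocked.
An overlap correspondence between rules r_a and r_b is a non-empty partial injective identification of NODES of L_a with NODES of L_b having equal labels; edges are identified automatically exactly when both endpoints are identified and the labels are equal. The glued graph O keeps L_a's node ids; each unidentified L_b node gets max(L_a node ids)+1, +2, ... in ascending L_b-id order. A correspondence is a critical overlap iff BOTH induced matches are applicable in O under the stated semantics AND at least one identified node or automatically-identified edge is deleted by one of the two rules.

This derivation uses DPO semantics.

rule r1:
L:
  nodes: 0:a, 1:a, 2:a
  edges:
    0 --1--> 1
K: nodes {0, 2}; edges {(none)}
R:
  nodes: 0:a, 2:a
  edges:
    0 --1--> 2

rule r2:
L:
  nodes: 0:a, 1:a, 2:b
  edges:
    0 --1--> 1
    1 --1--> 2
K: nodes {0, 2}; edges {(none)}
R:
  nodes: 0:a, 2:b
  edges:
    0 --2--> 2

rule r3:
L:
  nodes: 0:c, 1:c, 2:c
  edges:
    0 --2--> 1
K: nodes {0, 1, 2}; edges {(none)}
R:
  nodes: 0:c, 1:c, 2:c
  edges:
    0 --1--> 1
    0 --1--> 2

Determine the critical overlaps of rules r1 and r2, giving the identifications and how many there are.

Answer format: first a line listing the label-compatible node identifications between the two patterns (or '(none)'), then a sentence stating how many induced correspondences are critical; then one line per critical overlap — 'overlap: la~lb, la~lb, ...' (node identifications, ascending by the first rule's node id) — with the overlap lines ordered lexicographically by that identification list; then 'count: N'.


label-compatible node identifications between L(r1) and L(r2): 0~0, 0~1, 1~0, 1~1, 2~0, 2~1
2 of the induced correspondences are critical overlaps of r1 and r2.
overlap: 0~0, 2~1
overlap: 2~1
count: 2


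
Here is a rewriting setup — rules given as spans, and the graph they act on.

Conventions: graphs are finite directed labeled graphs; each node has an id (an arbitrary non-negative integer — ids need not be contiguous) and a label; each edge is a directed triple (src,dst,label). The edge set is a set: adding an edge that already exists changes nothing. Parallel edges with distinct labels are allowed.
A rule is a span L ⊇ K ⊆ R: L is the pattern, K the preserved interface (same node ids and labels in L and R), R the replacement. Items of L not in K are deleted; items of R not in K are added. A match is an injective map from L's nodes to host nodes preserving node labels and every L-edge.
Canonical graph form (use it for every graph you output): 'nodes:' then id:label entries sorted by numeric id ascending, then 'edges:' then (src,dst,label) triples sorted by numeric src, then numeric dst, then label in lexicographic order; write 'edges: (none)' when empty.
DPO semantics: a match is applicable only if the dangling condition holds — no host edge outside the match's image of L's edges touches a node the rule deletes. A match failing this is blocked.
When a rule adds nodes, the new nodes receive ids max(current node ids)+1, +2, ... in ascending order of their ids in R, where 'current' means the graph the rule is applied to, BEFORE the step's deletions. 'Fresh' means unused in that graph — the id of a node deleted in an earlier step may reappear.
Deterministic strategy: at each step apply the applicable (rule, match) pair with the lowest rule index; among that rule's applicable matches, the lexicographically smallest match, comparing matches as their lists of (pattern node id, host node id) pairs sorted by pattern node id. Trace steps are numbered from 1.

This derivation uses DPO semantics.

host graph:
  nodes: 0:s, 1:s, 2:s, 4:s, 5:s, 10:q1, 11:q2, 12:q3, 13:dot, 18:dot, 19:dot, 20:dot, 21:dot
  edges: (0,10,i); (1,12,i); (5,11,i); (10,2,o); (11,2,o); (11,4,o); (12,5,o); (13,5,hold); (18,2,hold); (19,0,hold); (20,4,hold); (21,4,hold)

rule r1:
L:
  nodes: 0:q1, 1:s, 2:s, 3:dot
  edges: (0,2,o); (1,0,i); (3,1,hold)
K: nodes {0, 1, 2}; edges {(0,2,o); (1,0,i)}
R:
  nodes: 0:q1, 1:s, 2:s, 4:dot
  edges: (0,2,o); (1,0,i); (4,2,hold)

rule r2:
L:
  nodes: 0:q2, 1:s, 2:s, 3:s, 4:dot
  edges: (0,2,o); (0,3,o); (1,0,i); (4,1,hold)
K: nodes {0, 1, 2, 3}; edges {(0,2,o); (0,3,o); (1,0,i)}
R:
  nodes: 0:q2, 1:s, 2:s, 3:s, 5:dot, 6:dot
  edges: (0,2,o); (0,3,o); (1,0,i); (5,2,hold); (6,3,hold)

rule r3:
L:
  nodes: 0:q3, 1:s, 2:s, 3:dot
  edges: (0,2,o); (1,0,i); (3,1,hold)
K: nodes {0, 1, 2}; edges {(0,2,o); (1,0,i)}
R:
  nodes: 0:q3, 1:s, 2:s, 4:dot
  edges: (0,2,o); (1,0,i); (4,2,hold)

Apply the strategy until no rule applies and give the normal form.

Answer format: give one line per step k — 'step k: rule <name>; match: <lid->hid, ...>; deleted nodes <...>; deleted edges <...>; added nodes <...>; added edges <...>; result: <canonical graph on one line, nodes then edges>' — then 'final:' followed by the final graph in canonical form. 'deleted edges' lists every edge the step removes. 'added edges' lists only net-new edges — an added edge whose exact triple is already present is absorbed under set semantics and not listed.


step 1: rule r1; match: 0->10, 1->0, 2->2, 3->19; deleted nodes 19; deleted edges (19,0,hold); added nodes 22; added edges (22,2,hold); result: nodes: 0:s, 1:s, 2:s, 4:s, 5:s, 10:q1, 11:q2, 12:q3, 13:dot, 18:dot, 20:dot, 21:dot, 22:dot edges: (0,10,i); (1,12,i); (5,11,i); (10,2,o); (11,2,o); (11,4,o); (12,5,o); (13,5,hold); (18,2,hold); (20,4,hold); (21,4,hold); (22,2,hold)
step 2: rule r2; match: 0->11, 1->5, 2->2, 3->4, 4->13; deleted nodes 13; deleted edges (13,5,hold); added nodes 23, 24; added edges (23,2,hold); (24,4,hold); result: nodes: 0:s, 1:s, 2:s, 4:s, 5:s, 10:q1, 11:q2, 12:q3, 18:dot, 20:dot, 21:dot, 22:dot, 23:dot, 24:dot edges: (0,10,i); (1,12,i); (5,11,i); (10,2,o); (11,2,o); (11,4,o); (12,5,o); (18,2,hold); (20,4,hold); (21,4,hold); (22,2,hold); (23,2,hold); (24,4,hold)
final:
nodes: 0:s, 1:s, 2:s, 4:s, 5:s, 10:q1, 11:q2, 12:q3, 18:dot, 20:dot, 21:dot, 22:dot, 23:dot, 24:dot
edges: (0,10,i); (1,12,i); (5,11,i); (10,2,o); (11,2,o); (11,4,o); (12,5,o); (18,2,hold); (20,4,hold); (21,4,hold); (22,2,hold); (23,2,hold); (24,4,hold)


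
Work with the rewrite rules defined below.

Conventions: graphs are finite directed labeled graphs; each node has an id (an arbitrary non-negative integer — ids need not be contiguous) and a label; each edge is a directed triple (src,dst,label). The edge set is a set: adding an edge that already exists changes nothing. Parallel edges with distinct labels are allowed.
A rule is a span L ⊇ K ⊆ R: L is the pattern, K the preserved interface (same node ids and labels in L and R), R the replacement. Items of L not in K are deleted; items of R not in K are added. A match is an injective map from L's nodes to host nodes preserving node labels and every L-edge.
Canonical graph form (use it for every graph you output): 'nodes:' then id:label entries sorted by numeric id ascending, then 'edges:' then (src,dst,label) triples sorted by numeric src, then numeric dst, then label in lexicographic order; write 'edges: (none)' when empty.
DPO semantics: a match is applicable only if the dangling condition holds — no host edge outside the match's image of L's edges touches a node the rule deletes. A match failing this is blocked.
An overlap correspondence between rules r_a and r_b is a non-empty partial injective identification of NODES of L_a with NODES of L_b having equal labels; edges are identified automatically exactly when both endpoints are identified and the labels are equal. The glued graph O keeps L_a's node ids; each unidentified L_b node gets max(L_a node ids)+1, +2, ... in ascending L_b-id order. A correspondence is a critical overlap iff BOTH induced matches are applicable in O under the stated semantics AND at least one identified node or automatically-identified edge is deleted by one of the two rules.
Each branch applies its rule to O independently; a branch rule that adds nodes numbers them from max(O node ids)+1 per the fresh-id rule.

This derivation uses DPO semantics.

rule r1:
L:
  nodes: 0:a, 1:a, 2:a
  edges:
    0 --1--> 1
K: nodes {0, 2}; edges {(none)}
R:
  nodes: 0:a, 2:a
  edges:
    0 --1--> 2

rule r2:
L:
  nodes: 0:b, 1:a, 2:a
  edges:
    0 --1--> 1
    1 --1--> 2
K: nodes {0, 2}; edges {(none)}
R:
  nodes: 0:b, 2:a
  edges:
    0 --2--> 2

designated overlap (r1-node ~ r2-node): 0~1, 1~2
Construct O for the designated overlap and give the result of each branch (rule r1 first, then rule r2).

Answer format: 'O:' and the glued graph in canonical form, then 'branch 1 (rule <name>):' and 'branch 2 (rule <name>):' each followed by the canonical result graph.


O:
nodes: 0:a, 1:a, 2:a, 3:b
edges: (0,1,1); (3,0,1)
branch 1 (rule r1):
nodes: 0:a, 2:a, 3:b
edges: (0,2,1); (3,0,1)
branch 2 (rule r2):
nodes: 1:a, 2:a, 3:b
edges: (3,1,2)


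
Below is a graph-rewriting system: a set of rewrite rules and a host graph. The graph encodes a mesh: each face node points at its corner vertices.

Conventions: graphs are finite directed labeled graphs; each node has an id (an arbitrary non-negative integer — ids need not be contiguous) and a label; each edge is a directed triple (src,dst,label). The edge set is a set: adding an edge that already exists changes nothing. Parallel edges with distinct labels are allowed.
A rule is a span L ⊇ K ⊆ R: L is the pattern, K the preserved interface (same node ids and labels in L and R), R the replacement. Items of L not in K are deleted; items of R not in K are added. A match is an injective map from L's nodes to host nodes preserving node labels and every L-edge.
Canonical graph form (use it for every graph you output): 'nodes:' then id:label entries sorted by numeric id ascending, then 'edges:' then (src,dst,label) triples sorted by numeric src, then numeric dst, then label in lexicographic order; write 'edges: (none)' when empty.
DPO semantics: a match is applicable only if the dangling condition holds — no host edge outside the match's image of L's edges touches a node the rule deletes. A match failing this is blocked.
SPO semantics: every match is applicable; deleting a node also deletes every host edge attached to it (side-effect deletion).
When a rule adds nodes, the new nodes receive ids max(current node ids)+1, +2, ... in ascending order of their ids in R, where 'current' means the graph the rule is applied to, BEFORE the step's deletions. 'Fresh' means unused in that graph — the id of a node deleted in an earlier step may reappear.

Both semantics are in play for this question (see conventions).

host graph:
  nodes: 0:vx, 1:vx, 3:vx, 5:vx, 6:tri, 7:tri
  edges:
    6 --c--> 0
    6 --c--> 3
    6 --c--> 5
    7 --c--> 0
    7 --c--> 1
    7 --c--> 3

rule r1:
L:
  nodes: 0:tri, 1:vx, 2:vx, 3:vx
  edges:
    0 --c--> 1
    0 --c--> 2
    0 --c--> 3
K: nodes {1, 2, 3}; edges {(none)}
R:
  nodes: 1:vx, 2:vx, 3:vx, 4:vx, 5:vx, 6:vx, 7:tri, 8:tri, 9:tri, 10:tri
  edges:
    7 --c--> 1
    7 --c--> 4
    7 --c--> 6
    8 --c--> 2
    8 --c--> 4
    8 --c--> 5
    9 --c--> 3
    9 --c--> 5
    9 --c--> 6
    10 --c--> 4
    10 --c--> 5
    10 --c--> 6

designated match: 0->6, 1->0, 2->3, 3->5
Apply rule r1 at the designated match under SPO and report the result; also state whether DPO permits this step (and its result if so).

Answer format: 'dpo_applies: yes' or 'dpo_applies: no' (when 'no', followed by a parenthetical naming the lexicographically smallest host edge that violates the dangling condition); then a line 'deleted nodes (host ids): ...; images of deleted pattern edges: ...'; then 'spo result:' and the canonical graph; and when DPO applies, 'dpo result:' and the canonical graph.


dpo_applies: yes
deleted nodes (host ids): 6; images of deleted pattern edges: (6,0,c); (6,3,c); (6,5,c)
spo result:
nodes: 0:vx, 1:vx, 3:vx, 5:vx, 7:tri, 8:vx, 9:vx, 10:vx, 11:tri, 12:tri, 13:tri, 14:tri
edges: (7,0,c); (7,1,c); (7,3,c); (11,0,c); (11,8,c); (11,10,c); (12,3,c); (12,8,c); (12,9,c); (13,5,c); (13,9,c); (13,10,c); (14,8,c); (14,9,c); (14,10,c)
dpo result:
nodes: 0:vx, 1:vx, 3:vx, 5:vx, 7:tri, 8:vx, 9:vx, 10:vx, 11:tri, 12:tri, 13:tri, 14:tri
edges: (7,0,c); (7,1,c); (7,3,c); (11,0,c); (11,8,c); (11,10,c); (12,3,c); (12,8,c); (12,9,c); (13,5,c); (13,9,c); (13,10,c); (14,8,c); (14,9,c); (14,10,c)


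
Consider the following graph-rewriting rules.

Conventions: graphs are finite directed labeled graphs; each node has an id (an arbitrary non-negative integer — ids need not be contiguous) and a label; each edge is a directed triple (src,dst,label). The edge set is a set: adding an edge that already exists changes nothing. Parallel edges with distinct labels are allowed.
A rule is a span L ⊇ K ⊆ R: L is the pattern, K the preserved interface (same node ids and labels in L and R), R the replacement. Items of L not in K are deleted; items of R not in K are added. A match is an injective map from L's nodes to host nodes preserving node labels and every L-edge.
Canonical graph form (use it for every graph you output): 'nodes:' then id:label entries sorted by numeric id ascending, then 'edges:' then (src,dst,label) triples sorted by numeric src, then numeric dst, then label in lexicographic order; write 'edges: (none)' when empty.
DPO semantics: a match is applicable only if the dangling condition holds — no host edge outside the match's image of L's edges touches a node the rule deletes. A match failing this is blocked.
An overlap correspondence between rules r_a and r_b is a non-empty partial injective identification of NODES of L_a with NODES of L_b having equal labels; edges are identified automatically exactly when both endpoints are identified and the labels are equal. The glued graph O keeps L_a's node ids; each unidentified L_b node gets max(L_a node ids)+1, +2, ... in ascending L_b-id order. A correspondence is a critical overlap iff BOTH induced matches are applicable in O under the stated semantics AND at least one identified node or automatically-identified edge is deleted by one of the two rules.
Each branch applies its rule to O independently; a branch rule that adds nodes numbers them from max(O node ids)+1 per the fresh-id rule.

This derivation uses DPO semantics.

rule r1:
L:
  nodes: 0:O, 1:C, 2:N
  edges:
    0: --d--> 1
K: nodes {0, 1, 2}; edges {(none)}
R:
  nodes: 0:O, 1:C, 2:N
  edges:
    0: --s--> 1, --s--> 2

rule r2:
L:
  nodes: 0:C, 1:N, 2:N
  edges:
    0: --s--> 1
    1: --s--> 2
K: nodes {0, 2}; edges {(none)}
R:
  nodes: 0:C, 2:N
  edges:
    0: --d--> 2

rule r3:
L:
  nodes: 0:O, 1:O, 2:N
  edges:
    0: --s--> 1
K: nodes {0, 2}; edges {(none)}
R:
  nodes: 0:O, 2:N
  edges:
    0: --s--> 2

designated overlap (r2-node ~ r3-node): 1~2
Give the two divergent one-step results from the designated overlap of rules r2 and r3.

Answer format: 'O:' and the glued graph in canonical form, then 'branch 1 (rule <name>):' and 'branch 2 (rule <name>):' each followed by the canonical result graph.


O:
nodes: 0:C, 1:N, 2:N, 3:O, 4:O
edges: (0,1,s); (1,2,s); (3,4,s)
branch 1 (rule r2):
nodes: 0:C, 2:N, 3:O, 4:O
edges: (0,2,d); (3,4,s)
branch 2 (rule r3):
nodes: 0:C, 1:N, 2:N, 3:O
edges: (0,1,s); (1,2,s); (3,1,s)


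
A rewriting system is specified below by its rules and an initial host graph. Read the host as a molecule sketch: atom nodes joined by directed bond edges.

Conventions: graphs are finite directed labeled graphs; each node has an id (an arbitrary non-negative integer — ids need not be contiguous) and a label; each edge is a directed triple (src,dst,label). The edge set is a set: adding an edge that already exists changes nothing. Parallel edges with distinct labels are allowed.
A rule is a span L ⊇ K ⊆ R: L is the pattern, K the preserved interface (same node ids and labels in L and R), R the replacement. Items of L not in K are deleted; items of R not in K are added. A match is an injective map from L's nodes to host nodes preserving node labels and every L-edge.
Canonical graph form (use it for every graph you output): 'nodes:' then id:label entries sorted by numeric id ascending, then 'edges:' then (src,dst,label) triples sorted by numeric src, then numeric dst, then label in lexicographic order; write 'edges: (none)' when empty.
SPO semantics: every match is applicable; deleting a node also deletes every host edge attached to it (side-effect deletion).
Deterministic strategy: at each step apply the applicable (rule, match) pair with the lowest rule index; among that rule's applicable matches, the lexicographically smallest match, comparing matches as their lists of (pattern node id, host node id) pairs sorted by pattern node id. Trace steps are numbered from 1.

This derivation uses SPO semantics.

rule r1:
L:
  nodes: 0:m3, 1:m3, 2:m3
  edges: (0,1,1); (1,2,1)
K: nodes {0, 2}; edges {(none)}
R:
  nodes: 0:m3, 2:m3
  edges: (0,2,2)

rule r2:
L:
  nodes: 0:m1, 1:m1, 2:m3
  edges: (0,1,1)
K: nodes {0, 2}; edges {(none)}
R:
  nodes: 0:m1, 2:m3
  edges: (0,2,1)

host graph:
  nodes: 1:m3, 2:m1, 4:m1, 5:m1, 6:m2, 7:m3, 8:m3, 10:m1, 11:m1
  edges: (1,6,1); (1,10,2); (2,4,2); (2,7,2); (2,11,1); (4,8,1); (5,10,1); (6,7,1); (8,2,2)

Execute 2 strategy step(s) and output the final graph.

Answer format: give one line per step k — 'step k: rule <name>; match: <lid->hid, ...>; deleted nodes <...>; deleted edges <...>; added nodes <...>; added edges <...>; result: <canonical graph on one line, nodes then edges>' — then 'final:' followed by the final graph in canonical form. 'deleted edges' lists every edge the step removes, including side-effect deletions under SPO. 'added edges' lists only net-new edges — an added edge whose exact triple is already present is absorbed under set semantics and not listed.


step 1: rule r2; match: 0->2, 1->11, 2->1; deleted nodes 11; deleted edges (2,11,1); added nodes (none); added edges (2,1,1); result: nodes: 1:m3, 2:m1, 4:m1, 5:m1, 6:m2, 7:m3, 8:m3, 10:m1 edges: (1,6,1); (1,10,2); (2,1,1); (2,4,2); (2,7,2); (4,8,1); (5,10,1); (6,7,1); (8,2,2)
step 2: rule r2; match: 0->5, 1->10, 2->1; deleted nodes 10; deleted edges (1,10,2); (5,10,1); added nodes (none); added edges (5,1,1); result: nodes: 1:m3, 2:m1, 4:m1, 5:m1, 6:m2, 7:m3, 8:m3 edges: (1,6,1); (2,1,1); (2,4,2); (2,7,2); (4,8,1); (5,1,1); (6,7,1); (8,2,2)
final:
nodes: 1:m3, 2:m1, 4:m1, 5:m1, 6:m2, 7:m3, 8:m3
edges: (1,6,1); (2,1,1); (2,4,2); (2,7,2); (4,8,1); (5,1,1); (6,7,1); (8,2,2)


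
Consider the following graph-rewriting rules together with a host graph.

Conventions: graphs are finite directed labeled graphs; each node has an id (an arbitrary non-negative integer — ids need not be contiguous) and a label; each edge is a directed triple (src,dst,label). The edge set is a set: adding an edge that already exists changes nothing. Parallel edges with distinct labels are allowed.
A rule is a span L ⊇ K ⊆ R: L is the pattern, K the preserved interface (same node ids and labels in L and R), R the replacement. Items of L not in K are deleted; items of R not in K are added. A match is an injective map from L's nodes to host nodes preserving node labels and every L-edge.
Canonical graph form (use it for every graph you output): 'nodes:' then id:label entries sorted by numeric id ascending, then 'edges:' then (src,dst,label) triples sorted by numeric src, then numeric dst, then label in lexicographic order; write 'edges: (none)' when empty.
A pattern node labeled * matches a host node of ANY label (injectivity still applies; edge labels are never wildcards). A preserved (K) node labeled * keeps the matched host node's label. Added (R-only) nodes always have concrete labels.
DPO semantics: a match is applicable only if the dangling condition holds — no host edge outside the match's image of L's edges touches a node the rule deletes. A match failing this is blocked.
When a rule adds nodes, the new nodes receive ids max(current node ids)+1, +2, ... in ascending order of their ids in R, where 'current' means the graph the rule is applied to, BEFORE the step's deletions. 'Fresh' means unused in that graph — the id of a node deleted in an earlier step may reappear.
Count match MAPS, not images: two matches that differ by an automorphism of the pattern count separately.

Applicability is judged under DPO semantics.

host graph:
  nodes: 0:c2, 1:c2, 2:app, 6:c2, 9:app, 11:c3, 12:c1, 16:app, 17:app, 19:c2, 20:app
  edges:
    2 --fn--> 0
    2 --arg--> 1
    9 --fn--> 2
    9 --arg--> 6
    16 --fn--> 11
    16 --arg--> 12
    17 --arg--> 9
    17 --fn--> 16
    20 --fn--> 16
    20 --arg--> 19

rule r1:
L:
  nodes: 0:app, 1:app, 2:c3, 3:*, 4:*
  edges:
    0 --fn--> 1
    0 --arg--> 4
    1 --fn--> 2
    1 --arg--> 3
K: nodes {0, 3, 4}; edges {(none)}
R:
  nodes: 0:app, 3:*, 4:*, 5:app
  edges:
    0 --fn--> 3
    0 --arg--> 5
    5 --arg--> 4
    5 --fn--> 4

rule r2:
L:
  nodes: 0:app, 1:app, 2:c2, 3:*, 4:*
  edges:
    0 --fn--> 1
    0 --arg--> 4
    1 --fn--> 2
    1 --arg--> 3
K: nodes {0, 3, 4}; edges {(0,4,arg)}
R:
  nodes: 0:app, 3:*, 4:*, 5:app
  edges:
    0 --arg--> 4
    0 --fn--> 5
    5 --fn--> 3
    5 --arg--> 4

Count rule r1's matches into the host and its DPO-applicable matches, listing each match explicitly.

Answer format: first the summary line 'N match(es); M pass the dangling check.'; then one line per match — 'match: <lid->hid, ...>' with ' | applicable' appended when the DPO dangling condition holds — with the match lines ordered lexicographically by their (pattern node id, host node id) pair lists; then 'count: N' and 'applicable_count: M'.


2 match(es); 0 pass the dangling check.
match: 0->17, 1->16, 2->11, 3->12, 4->9
match: 0->20, 1->16, 2->11, 3->12, 4->19
count: 2
applicable_count: 0


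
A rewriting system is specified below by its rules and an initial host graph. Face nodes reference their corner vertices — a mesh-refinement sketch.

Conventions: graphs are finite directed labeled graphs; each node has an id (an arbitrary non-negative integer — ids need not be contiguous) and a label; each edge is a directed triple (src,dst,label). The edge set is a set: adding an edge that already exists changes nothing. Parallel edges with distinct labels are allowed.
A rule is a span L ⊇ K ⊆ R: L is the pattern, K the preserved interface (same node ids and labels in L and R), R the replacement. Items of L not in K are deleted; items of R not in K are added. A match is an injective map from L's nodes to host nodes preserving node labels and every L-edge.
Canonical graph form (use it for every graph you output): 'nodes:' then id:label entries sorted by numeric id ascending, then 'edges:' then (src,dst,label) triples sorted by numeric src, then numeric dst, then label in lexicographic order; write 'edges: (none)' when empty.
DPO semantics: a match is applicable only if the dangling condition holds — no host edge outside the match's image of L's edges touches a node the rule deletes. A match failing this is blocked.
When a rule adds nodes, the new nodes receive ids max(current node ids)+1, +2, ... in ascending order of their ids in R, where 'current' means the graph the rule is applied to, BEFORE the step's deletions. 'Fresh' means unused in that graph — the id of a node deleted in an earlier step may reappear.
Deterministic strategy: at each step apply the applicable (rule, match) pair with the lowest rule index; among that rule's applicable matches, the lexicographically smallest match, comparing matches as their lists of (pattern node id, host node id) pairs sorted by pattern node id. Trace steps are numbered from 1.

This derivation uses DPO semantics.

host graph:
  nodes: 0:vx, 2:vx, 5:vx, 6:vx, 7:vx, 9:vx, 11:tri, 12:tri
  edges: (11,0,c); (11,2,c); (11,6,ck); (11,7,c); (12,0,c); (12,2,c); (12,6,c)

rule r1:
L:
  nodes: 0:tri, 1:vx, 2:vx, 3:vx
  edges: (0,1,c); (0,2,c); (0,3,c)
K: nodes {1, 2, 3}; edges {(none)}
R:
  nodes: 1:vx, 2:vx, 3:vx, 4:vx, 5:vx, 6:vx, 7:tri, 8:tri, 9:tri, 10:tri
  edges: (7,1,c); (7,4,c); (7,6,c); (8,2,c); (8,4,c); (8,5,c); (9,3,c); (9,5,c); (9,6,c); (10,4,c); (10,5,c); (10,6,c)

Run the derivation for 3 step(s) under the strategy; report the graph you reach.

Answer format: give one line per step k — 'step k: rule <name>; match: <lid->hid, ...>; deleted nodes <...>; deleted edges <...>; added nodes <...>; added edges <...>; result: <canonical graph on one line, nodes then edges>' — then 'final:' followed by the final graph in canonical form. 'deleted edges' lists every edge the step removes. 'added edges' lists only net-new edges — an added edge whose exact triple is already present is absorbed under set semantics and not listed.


step 1: rule r1; match: 0->12, 1->0, 2->2, 3->6; deleted nodes 12; deleted edges (12,0,c); (12,2,c); (12,6,c); added nodes 13, 14, 15, 16, 17, 18, 19; added edges (16,0,c); (16,13,c); (16,15,c); (17,2,c); (17,13,c); (17,14,c); (18,6,c); (18,14,c); (18,15,c); (19,13,c); (19,14,c); (19,15,c); result: nodes: 0:vx, 2:vx, 5:vx, 6:vx, 7:vx, 9:vx, 11:tri, 13:vx, 14:vx, 15:vx, 16:tri, 17:tri, 18:tri, 19:tri edges: (11,0,c); (11,2,c); (11,6,ck); (11,7,c); (16,0,c); (16,13,c); (16,15,c); (17,2,c); (17,13,c); (17,14,c); (18,6,c); (18,14,c); (18,15,c); (19,13,c); (19,14,c); (19,15,c)
step 2: rule r1; match: 0->16, 1->0, 2->13, 3->15; deleted nodes 16; deleted edges (16,0,c); (16,13,c); (16,15,c); added nodes 20, 21, 22, 23, 24, 25, 26; added edges (23,0,c); (23,20,c); (23,22,c); (24,13,c); (24,20,c); (24,21,c); (25,15,c); (25,21,c); (25,22,c); (26,20,c); (26,21,c); (26,22,c); result: nodes: 0:vx, 2:vx, 5:vx, 6:vx, 7:vx, 9:vx, 11:tri, 13:vx, 14:vx, 15:vx, 17:tri, 18:tri, 19:tri, 20:vx, 21:vx, 22:vx, 23:tri, 24:tri, 25:tri, 26:tri edges: (11,0,c); (11,2,c); (11,6,ck); (11,7,c); (17,2,c); (17,13,c); (17,14,c); (18,6,c); (18,14,c); (18,15,c); (19,13,c); (19,14,c); (19,15,c); (23,0,c); (23,20,c); (23,22,c); (24,13,c); (24,20,c); (24,21,c); (25,15,c); (25,21,c); (25,22,c); (26,20,c); (26,21,c); (26,22,c)
step 3: rule r1; match: 0->17, 1->2, 2->13, 3->14; deleted nodes 17; deleted edges (17,2,c); (17,13,c); (17,14,c); added nodes 27, 28, 29, 30, 31, 32, 33; added edges (30,2,c); (30,27,c); (30,29,c); (31,13,c); (31,27,c); (31,28,c); (32,14,c); (32,28,c); (32,29,c); (33,27,c); (33,28,c); (33,29,c); result: nodes: 0:vx, 2:vx, 5:vx, 6:vx, 7:vx, 9:vx, 11:tri, 13:vx, 14:vx, 15:vx, 18:tri, 19:tri, 20:vx, 21:vx, 22:vx, 23:tri, 24:tri, 25:tri, 26:tri, 27:vx, 28:vx, 29:vx, 30:tri, 31:tri, 32:tri, 33:tri edges: (11,0,c); (11,2,c); (11,6,ck); (11,7,c); (18,6,c); (18,14,c); (18,15,c); (19,13,c); (19,14,c); (19,15,c); (23,0,c); (23,20,c); (23,22,c); (24,13,c); (24,20,c); (24,21,c); (25,15,c); (25,21,c); (25,22,c); (26,20,c); (26,21,c); (26,22,c); (30,2,c); (30,27,c); (30,29,c); (31,13,c); (31,27,c); (31,28,c); (32,14,c); (32,28,c); (32,29,c); (33,27,c); (33,28,c); (33,29,c)
final:
nodes: 0:vx, 2:vx, 5:vx, 6:vx, 7:vx, 9:vx, 11:tri, 13:vx, 14:vx, 15:vx, 18:tri, 19:tri, 20:vx, 21:vx, 22:vx, 23:tri, 24:tri, 25:tri, 26:tri, 27:vx, 28:vx, 29:vx, 30:tri, 31:tri, 32:tri, 33:tri
edges: (11,0,c); (11,2,c); (11,6,ck); (11,7,c); (18,6,c); (18,14,c); (18,15,c); (19,13,c); (19,14,c); (19,15,c); (23,0,c); (23,20,c); (23,22,c); (24,13,c); (24,20,c); (24,21,c); (25,15,c); (25,21,c); (25,22,c); (26,20,c); (26,21,c); (26,22,c); (30,2,c); (30,27,c); (30,29,c); (31,13,c); (31,27,c); (31,28,c); (32,14,c); (32,28,c); (32,29,c); (33,27,c); (33,28,c); (33,29,c)
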